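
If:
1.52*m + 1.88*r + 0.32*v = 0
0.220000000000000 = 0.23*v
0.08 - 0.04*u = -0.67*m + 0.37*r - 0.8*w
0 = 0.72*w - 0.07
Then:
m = 0.0412733260153677*u - 0.224958505013867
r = 0.019069133563478 - 0.0333699231613611*u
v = 0.96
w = 0.10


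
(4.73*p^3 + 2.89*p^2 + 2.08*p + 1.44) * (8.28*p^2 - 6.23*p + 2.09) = 39.1644*p^5 - 5.53870000000001*p^4 + 9.1034*p^3 + 5.0049*p^2 - 4.624*p + 3.0096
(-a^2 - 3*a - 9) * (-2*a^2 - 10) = 2*a^4 + 6*a^3 + 28*a^2 + 30*a + 90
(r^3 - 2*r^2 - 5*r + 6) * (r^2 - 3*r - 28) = r^5 - 5*r^4 - 27*r^3 + 77*r^2 + 122*r - 168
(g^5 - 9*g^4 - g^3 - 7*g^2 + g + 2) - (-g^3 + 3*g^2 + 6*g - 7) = g^5 - 9*g^4 - 10*g^2 - 5*g + 9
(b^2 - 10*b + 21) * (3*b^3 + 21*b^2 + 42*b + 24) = 3*b^5 - 9*b^4 - 105*b^3 + 45*b^2 + 642*b + 504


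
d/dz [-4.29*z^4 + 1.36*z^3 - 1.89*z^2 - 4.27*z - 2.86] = -17.16*z^3 + 4.08*z^2 - 3.78*z - 4.27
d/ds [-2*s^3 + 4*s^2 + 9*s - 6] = -6*s^2 + 8*s + 9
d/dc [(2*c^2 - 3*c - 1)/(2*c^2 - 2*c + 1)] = (2*c^2 + 8*c - 5)/(4*c^4 - 8*c^3 + 8*c^2 - 4*c + 1)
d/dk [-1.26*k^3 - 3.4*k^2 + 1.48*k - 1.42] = -3.78*k^2 - 6.8*k + 1.48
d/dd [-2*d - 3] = -2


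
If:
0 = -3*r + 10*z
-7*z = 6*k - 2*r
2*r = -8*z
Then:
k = 0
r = 0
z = 0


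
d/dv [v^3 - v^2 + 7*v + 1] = 3*v^2 - 2*v + 7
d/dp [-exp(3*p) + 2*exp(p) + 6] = (2 - 3*exp(2*p))*exp(p)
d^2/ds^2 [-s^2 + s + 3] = -2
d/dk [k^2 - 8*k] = 2*k - 8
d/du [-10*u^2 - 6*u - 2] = -20*u - 6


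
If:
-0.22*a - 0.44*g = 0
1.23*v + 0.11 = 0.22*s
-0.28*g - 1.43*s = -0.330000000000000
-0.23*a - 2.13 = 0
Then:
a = -9.26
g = 4.63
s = -0.68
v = -0.21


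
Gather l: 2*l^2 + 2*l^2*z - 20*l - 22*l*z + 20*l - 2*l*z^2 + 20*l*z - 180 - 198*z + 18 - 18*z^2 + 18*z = l^2*(2*z + 2) + l*(-2*z^2 - 2*z) - 18*z^2 - 180*z - 162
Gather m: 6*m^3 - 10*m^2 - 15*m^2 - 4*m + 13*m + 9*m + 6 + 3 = 6*m^3 - 25*m^2 + 18*m + 9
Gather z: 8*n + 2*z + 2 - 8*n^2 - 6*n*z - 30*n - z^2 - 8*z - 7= -8*n^2 - 22*n - z^2 + z*(-6*n - 6) - 5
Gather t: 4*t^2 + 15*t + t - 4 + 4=4*t^2 + 16*t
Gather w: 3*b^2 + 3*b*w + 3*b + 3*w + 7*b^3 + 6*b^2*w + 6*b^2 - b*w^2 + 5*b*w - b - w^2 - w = 7*b^3 + 9*b^2 + 2*b + w^2*(-b - 1) + w*(6*b^2 + 8*b + 2)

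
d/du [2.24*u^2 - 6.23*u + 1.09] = 4.48*u - 6.23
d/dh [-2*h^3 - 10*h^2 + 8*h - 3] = -6*h^2 - 20*h + 8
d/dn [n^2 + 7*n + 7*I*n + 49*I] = 2*n + 7 + 7*I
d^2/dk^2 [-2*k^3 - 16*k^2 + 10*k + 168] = -12*k - 32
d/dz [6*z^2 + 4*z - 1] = 12*z + 4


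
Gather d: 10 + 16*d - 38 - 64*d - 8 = -48*d - 36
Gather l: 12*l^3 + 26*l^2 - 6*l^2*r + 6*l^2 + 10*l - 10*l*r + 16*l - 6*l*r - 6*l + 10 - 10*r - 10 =12*l^3 + l^2*(32 - 6*r) + l*(20 - 16*r) - 10*r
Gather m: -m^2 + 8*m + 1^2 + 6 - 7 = -m^2 + 8*m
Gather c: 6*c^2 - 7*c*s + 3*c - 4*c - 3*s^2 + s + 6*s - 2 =6*c^2 + c*(-7*s - 1) - 3*s^2 + 7*s - 2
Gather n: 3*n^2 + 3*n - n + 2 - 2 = 3*n^2 + 2*n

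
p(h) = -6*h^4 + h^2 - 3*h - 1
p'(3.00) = -645.00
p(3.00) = -487.00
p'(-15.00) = 80967.00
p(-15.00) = -303481.00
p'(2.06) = -208.68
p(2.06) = -110.99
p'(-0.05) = -3.10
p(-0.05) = -0.85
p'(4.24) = -1823.92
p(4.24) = -1934.91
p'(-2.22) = 255.15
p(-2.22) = -135.15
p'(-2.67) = 448.48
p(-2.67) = -290.79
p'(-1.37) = 55.97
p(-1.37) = -16.15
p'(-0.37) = -2.52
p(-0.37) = 0.13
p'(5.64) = -4297.47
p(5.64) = -6057.21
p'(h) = -24*h^3 + 2*h - 3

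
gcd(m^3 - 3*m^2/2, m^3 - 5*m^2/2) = m^2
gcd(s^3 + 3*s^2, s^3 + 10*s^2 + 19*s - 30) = 1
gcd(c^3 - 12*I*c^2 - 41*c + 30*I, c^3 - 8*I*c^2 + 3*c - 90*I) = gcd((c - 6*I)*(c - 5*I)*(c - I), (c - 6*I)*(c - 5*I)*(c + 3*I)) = c^2 - 11*I*c - 30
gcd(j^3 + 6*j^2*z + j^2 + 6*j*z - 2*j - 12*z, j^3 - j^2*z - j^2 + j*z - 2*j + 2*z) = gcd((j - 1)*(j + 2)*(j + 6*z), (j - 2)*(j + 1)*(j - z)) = 1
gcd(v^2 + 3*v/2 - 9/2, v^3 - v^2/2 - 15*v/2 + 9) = v^2 + 3*v/2 - 9/2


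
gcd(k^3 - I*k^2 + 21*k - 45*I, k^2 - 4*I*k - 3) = k - 3*I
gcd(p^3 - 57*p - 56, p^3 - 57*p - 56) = p^3 - 57*p - 56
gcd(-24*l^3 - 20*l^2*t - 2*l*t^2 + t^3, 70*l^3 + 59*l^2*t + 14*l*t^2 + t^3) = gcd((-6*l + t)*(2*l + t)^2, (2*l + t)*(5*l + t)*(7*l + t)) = 2*l + t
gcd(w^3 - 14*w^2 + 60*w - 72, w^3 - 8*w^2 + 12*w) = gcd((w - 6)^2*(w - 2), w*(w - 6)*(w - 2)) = w^2 - 8*w + 12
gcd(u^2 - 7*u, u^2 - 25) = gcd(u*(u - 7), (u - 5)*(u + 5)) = 1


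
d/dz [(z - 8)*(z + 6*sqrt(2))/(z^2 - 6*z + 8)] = 2*(-(z - 8)*(z - 3)*(z + 6*sqrt(2)) + (z - 4 + 3*sqrt(2))*(z^2 - 6*z + 8))/(z^2 - 6*z + 8)^2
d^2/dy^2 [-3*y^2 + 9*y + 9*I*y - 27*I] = -6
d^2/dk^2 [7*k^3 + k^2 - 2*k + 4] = 42*k + 2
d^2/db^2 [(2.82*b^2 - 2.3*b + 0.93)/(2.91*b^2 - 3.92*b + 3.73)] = (2.8421709430404e-14*b^4 + 25.383348*b^3 - 136.402758*b^2 + 86.137164*b + 19.601902)/(24.642171*b^6 - 99.584856*b^5 + 228.906711*b^4 - 315.529424*b^3 + 293.409633*b^2 - 163.615704*b + 51.895117)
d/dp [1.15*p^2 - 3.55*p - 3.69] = 2.3*p - 3.55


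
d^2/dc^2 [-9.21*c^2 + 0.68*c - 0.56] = -18.4200000000000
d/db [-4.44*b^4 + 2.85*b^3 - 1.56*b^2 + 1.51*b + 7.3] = -17.76*b^3 + 8.55*b^2 - 3.12*b + 1.51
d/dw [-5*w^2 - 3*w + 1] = -10*w - 3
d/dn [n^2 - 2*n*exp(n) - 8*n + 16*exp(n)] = -2*n*exp(n) + 2*n + 14*exp(n) - 8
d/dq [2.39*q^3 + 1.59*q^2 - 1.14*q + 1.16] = 7.17*q^2 + 3.18*q - 1.14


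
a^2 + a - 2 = (a - 1)*(a + 2)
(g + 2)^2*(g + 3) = g^3 + 7*g^2 + 16*g + 12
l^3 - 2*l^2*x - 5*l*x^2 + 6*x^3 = (l - 3*x)*(l - x)*(l + 2*x)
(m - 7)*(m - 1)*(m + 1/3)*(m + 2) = m^4 - 17*m^3/3 - 11*m^2 + 11*m + 14/3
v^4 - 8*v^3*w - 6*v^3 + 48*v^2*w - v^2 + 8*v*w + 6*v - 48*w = (v - 6)*(v - 1)*(v + 1)*(v - 8*w)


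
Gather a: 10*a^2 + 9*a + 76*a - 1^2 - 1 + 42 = 10*a^2 + 85*a + 40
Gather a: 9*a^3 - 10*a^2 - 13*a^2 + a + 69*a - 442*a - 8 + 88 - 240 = 9*a^3 - 23*a^2 - 372*a - 160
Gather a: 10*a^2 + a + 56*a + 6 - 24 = 10*a^2 + 57*a - 18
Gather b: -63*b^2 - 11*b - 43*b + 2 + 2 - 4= -63*b^2 - 54*b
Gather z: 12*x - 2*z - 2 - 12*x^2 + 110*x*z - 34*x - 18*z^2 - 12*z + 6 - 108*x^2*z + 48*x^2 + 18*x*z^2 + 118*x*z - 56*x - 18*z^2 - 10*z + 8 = 36*x^2 - 78*x + z^2*(18*x - 36) + z*(-108*x^2 + 228*x - 24) + 12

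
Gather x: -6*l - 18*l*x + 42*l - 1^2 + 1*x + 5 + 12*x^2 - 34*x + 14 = 36*l + 12*x^2 + x*(-18*l - 33) + 18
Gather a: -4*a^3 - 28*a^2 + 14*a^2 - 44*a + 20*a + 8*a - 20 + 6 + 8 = -4*a^3 - 14*a^2 - 16*a - 6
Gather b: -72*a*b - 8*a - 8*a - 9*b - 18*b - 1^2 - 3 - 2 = -16*a + b*(-72*a - 27) - 6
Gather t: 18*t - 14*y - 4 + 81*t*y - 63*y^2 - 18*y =t*(81*y + 18) - 63*y^2 - 32*y - 4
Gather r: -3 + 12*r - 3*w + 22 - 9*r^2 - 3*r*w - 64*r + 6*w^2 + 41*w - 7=-9*r^2 + r*(-3*w - 52) + 6*w^2 + 38*w + 12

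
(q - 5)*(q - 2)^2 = q^3 - 9*q^2 + 24*q - 20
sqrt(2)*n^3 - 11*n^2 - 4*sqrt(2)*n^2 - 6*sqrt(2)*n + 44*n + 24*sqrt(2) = (n - 4)*(n - 6*sqrt(2))*(sqrt(2)*n + 1)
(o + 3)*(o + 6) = o^2 + 9*o + 18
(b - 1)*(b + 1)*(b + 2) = b^3 + 2*b^2 - b - 2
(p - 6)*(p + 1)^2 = p^3 - 4*p^2 - 11*p - 6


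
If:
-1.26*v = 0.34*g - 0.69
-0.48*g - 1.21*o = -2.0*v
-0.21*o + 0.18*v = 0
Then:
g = 0.71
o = 0.30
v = 0.36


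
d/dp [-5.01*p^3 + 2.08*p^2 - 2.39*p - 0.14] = -15.03*p^2 + 4.16*p - 2.39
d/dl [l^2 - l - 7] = 2*l - 1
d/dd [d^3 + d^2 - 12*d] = 3*d^2 + 2*d - 12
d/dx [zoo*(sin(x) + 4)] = zoo*cos(x)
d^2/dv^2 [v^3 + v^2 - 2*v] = 6*v + 2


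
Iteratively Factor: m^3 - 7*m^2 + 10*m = (m)*(m^2 - 7*m + 10) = m*(m - 2)*(m - 5)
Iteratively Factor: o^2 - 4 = (o + 2)*(o - 2)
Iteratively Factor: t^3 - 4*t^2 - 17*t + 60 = (t - 5)*(t^2 + t - 12) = (t - 5)*(t - 3)*(t + 4)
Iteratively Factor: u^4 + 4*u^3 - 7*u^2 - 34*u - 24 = (u - 3)*(u^3 + 7*u^2 + 14*u + 8) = (u - 3)*(u + 4)*(u^2 + 3*u + 2) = (u - 3)*(u + 1)*(u + 4)*(u + 2)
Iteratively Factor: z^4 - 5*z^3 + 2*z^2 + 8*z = (z)*(z^3 - 5*z^2 + 2*z + 8) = z*(z - 4)*(z^2 - z - 2) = z*(z - 4)*(z - 2)*(z + 1)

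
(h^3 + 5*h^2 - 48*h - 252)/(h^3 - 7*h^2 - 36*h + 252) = (h + 6)/(h - 6)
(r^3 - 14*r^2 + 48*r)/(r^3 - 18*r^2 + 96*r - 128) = r*(r - 6)/(r^2 - 10*r + 16)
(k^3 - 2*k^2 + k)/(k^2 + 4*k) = (k^2 - 2*k + 1)/(k + 4)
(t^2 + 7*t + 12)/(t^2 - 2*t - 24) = (t + 3)/(t - 6)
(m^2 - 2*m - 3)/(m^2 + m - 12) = (m + 1)/(m + 4)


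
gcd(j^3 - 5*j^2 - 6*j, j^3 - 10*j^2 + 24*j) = j^2 - 6*j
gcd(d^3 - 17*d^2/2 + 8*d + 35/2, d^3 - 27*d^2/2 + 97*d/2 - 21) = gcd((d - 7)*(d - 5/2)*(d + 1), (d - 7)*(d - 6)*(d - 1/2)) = d - 7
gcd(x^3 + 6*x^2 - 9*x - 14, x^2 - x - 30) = 1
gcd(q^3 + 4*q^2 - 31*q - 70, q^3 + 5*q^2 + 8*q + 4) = q + 2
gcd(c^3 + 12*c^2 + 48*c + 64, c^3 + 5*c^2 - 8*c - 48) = c^2 + 8*c + 16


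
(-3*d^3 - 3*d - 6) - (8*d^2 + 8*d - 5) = -3*d^3 - 8*d^2 - 11*d - 1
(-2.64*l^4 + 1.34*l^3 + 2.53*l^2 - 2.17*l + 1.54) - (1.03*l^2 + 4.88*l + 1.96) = -2.64*l^4 + 1.34*l^3 + 1.5*l^2 - 7.05*l - 0.42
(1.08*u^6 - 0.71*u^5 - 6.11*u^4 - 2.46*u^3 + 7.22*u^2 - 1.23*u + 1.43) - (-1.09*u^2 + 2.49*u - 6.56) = 1.08*u^6 - 0.71*u^5 - 6.11*u^4 - 2.46*u^3 + 8.31*u^2 - 3.72*u + 7.99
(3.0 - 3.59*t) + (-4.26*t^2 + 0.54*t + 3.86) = -4.26*t^2 - 3.05*t + 6.86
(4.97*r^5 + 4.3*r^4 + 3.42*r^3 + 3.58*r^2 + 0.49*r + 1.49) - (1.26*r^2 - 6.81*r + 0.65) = 4.97*r^5 + 4.3*r^4 + 3.42*r^3 + 2.32*r^2 + 7.3*r + 0.84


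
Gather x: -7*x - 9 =-7*x - 9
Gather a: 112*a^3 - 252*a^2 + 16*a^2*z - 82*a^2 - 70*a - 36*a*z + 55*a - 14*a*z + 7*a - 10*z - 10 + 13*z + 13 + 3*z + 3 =112*a^3 + a^2*(16*z - 334) + a*(-50*z - 8) + 6*z + 6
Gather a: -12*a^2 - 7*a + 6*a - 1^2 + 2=-12*a^2 - a + 1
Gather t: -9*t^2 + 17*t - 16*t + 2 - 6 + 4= -9*t^2 + t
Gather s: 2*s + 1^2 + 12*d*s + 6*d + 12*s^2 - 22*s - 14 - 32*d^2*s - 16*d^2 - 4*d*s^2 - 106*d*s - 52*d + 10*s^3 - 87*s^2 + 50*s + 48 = -16*d^2 - 46*d + 10*s^3 + s^2*(-4*d - 75) + s*(-32*d^2 - 94*d + 30) + 35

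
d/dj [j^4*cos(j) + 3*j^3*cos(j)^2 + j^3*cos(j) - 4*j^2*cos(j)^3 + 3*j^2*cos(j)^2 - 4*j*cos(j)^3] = -j^4*sin(j) - j^3*sin(j) - 3*j^3*sin(2*j) + 4*j^3*cos(j) + 12*j^2*sin(j)*cos(j)^2 - 3*j^2*sin(2*j) + 9*j^2*cos(j)^2 + 3*j^2*cos(j) + 12*j*sin(j)*cos(j)^2 - 8*j*cos(j)^3 + 6*j*cos(j)^2 - 4*cos(j)^3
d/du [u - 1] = 1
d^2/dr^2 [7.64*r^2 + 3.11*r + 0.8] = 15.2800000000000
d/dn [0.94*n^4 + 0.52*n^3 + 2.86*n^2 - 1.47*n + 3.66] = 3.76*n^3 + 1.56*n^2 + 5.72*n - 1.47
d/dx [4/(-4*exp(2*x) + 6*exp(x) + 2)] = (8*exp(x) - 6)*exp(x)/(-2*exp(2*x) + 3*exp(x) + 1)^2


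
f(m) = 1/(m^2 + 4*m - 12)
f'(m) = (-2*m - 4)/(m^2 + 4*m - 12)^2 = 2*(-m - 2)/(m^2 + 4*m - 12)^2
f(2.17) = 0.72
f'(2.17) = -4.32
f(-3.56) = -0.07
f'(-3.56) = 0.02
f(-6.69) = 0.17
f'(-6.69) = 0.26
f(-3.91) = -0.08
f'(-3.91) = 0.03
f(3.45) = 0.07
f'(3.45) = -0.06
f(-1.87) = -0.06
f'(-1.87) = -0.00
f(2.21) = 0.58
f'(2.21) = -2.83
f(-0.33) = -0.08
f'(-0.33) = -0.02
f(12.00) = 0.01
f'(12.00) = 0.00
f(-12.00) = 0.01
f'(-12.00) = 0.00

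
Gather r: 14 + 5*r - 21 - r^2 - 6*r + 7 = -r^2 - r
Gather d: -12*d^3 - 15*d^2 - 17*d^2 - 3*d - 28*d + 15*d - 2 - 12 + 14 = -12*d^3 - 32*d^2 - 16*d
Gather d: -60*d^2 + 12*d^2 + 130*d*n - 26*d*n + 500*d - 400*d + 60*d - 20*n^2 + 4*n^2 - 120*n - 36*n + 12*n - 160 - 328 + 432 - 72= -48*d^2 + d*(104*n + 160) - 16*n^2 - 144*n - 128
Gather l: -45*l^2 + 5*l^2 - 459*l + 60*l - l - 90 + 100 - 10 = -40*l^2 - 400*l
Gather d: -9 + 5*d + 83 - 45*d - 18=56 - 40*d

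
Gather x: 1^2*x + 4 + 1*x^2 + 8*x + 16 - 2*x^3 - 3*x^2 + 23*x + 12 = -2*x^3 - 2*x^2 + 32*x + 32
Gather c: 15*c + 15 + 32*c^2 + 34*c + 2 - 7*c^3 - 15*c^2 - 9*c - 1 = -7*c^3 + 17*c^2 + 40*c + 16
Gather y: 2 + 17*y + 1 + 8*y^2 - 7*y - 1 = 8*y^2 + 10*y + 2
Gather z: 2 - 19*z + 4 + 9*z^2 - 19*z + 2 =9*z^2 - 38*z + 8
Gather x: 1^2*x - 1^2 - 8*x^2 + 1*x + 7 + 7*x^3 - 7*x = 7*x^3 - 8*x^2 - 5*x + 6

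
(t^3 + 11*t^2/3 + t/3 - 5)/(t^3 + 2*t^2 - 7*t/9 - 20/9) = 3*(t + 3)/(3*t + 4)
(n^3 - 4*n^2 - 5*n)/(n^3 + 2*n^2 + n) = (n - 5)/(n + 1)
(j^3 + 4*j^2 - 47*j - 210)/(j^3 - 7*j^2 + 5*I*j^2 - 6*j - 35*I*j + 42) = (j^2 + 11*j + 30)/(j^2 + 5*I*j - 6)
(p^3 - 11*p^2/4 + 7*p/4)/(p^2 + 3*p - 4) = p*(4*p - 7)/(4*(p + 4))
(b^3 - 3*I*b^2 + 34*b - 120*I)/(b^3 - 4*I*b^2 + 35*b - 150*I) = (b - 4*I)/(b - 5*I)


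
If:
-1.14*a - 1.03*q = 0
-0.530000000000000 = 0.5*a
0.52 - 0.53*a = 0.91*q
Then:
No Solution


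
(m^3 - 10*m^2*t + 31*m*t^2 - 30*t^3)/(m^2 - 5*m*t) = m - 5*t + 6*t^2/m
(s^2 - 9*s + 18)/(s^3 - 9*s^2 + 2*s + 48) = (s - 6)/(s^2 - 6*s - 16)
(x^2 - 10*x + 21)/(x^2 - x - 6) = (x - 7)/(x + 2)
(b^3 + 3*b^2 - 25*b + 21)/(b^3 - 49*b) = (b^2 - 4*b + 3)/(b*(b - 7))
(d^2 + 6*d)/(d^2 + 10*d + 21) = d*(d + 6)/(d^2 + 10*d + 21)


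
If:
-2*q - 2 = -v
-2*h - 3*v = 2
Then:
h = -3*v/2 - 1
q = v/2 - 1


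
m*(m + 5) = m^2 + 5*m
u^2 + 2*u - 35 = (u - 5)*(u + 7)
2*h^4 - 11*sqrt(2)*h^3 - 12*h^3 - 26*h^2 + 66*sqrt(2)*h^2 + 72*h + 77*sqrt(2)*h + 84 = (h - 7)*(h - 6*sqrt(2))*(sqrt(2)*h + 1)*(sqrt(2)*h + sqrt(2))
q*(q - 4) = q^2 - 4*q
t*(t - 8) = t^2 - 8*t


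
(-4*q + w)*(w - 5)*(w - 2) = -4*q*w^2 + 28*q*w - 40*q + w^3 - 7*w^2 + 10*w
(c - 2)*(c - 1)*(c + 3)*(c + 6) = c^4 + 6*c^3 - 7*c^2 - 36*c + 36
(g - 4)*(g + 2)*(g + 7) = g^3 + 5*g^2 - 22*g - 56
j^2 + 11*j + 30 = (j + 5)*(j + 6)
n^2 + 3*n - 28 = (n - 4)*(n + 7)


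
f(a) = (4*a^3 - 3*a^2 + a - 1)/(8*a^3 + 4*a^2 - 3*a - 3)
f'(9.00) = 0.01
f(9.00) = 0.44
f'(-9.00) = 0.01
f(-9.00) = 0.58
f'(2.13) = 0.06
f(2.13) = 0.30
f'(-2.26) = 0.30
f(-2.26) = 0.95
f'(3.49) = 0.03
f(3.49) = 0.36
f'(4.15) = 0.02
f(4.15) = 0.38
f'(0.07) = -0.42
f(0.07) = 0.30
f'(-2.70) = 0.18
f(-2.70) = 0.85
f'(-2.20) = 0.33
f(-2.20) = 0.97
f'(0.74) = 115.32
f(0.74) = -1.33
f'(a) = (-24*a^2 - 8*a + 3)*(4*a^3 - 3*a^2 + a - 1)/(8*a^3 + 4*a^2 - 3*a - 3)^2 + (12*a^2 - 6*a + 1)/(8*a^3 + 4*a^2 - 3*a - 3) = (40*a^4 - 40*a^3 - 7*a^2 + 26*a - 6)/(64*a^6 + 64*a^5 - 32*a^4 - 72*a^3 - 15*a^2 + 18*a + 9)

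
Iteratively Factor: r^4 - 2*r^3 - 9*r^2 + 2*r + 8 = (r + 1)*(r^3 - 3*r^2 - 6*r + 8) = (r - 4)*(r + 1)*(r^2 + r - 2) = (r - 4)*(r + 1)*(r + 2)*(r - 1)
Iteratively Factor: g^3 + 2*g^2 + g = (g)*(g^2 + 2*g + 1) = g*(g + 1)*(g + 1)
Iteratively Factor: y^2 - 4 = (y + 2)*(y - 2)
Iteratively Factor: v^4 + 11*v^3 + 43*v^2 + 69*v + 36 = (v + 4)*(v^3 + 7*v^2 + 15*v + 9) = (v + 3)*(v + 4)*(v^2 + 4*v + 3) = (v + 3)^2*(v + 4)*(v + 1)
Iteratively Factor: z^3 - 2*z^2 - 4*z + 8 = (z + 2)*(z^2 - 4*z + 4) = (z - 2)*(z + 2)*(z - 2)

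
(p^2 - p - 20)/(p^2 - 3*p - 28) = (p - 5)/(p - 7)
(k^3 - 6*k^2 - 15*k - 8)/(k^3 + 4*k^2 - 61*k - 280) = (k^2 + 2*k + 1)/(k^2 + 12*k + 35)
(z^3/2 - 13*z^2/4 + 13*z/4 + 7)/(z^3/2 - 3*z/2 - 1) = (z^2 - 15*z/2 + 14)/(z^2 - z - 2)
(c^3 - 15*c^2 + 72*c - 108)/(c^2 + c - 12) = (c^2 - 12*c + 36)/(c + 4)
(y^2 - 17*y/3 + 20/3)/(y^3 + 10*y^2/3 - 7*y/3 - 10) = (y - 4)/(y^2 + 5*y + 6)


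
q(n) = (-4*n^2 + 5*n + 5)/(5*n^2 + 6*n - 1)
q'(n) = (5 - 8*n)/(5*n^2 + 6*n - 1) + (-10*n - 6)*(-4*n^2 + 5*n + 5)/(5*n^2 + 6*n - 1)^2 = 7*(-7*n^2 - 6*n - 5)/(25*n^4 + 60*n^3 + 26*n^2 - 12*n + 1)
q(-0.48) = -0.62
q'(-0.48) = -3.51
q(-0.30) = -1.34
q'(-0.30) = -4.85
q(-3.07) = -1.73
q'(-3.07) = -0.48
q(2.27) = -0.11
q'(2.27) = -0.26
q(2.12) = -0.07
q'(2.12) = -0.29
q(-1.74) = -4.28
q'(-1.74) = -8.06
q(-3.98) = -1.44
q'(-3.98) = -0.22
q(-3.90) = -1.46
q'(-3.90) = -0.23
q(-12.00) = -0.98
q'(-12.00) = -0.02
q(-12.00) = -0.98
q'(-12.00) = -0.02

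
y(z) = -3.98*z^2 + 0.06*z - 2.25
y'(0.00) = 0.06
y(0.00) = -2.25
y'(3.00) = -23.82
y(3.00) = -37.89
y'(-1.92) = 15.34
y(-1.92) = -17.04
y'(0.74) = -5.83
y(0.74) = -4.39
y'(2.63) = -20.87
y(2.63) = -29.62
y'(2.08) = -16.50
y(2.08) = -19.34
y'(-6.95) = 55.38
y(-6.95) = -194.91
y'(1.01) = -7.98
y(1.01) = -6.25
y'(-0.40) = 3.24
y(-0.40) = -2.91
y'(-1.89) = 15.10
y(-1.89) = -16.58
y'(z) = 0.06 - 7.96*z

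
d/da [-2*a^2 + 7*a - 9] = 7 - 4*a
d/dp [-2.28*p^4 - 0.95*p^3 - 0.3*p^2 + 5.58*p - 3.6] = -9.12*p^3 - 2.85*p^2 - 0.6*p + 5.58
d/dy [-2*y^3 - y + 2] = -6*y^2 - 1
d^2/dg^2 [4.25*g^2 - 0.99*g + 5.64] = 8.50000000000000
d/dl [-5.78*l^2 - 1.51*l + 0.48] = -11.56*l - 1.51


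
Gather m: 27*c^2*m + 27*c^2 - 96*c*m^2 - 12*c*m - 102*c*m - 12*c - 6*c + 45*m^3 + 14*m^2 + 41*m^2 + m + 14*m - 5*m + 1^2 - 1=27*c^2 - 18*c + 45*m^3 + m^2*(55 - 96*c) + m*(27*c^2 - 114*c + 10)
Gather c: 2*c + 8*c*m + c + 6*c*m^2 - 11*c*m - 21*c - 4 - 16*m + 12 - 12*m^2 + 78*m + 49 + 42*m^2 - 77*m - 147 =c*(6*m^2 - 3*m - 18) + 30*m^2 - 15*m - 90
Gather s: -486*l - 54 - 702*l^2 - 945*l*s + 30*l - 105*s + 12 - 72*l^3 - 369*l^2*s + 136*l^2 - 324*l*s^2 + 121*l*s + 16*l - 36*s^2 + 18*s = -72*l^3 - 566*l^2 - 440*l + s^2*(-324*l - 36) + s*(-369*l^2 - 824*l - 87) - 42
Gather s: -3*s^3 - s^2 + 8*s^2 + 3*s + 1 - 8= -3*s^3 + 7*s^2 + 3*s - 7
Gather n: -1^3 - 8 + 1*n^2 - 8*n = n^2 - 8*n - 9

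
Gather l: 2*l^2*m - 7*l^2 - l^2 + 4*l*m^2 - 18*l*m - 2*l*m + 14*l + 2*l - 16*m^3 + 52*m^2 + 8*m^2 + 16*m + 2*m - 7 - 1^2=l^2*(2*m - 8) + l*(4*m^2 - 20*m + 16) - 16*m^3 + 60*m^2 + 18*m - 8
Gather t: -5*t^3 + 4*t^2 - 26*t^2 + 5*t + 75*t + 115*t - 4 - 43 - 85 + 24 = -5*t^3 - 22*t^2 + 195*t - 108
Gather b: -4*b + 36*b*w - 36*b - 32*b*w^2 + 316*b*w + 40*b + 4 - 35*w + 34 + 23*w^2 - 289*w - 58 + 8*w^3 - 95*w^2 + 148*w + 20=b*(-32*w^2 + 352*w) + 8*w^3 - 72*w^2 - 176*w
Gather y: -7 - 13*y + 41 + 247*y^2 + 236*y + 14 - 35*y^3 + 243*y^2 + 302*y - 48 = -35*y^3 + 490*y^2 + 525*y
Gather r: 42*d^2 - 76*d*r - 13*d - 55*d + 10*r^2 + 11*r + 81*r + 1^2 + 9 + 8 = 42*d^2 - 68*d + 10*r^2 + r*(92 - 76*d) + 18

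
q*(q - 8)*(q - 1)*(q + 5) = q^4 - 4*q^3 - 37*q^2 + 40*q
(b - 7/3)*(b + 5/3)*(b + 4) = b^3 + 10*b^2/3 - 59*b/9 - 140/9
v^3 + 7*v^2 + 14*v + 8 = (v + 1)*(v + 2)*(v + 4)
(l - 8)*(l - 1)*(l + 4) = l^3 - 5*l^2 - 28*l + 32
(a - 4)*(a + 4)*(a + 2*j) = a^3 + 2*a^2*j - 16*a - 32*j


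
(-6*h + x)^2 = 36*h^2 - 12*h*x + x^2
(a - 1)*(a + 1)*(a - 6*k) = a^3 - 6*a^2*k - a + 6*k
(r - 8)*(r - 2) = r^2 - 10*r + 16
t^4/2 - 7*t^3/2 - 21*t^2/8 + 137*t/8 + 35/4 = (t/2 + 1)*(t - 7)*(t - 5/2)*(t + 1/2)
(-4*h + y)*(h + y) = -4*h^2 - 3*h*y + y^2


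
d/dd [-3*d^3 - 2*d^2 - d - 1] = -9*d^2 - 4*d - 1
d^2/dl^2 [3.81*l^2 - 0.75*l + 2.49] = 7.62000000000000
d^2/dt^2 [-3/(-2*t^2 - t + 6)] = 6*(-4*t^2 - 2*t + (4*t + 1)^2 + 12)/(2*t^2 + t - 6)^3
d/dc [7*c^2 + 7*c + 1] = 14*c + 7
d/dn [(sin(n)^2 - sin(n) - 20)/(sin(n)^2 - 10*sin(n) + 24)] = (-9*sin(n)^2 + 88*sin(n) - 224)*cos(n)/((sin(n) - 6)^2*(sin(n) - 4)^2)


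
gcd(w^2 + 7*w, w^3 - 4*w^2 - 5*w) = w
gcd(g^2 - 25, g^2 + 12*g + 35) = g + 5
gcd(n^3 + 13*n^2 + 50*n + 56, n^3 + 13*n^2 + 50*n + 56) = n^3 + 13*n^2 + 50*n + 56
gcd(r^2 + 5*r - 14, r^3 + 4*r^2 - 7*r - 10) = r - 2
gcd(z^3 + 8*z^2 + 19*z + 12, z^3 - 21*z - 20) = z^2 + 5*z + 4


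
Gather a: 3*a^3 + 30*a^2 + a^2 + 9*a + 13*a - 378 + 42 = 3*a^3 + 31*a^2 + 22*a - 336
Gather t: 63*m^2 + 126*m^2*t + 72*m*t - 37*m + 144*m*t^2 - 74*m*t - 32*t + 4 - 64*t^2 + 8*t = 63*m^2 - 37*m + t^2*(144*m - 64) + t*(126*m^2 - 2*m - 24) + 4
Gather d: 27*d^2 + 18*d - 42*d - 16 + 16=27*d^2 - 24*d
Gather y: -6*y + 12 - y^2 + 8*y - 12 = -y^2 + 2*y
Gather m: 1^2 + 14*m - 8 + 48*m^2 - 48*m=48*m^2 - 34*m - 7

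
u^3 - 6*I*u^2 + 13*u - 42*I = (u - 7*I)*(u - 2*I)*(u + 3*I)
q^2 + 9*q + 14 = (q + 2)*(q + 7)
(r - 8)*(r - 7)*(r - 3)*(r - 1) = r^4 - 19*r^3 + 119*r^2 - 269*r + 168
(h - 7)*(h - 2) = h^2 - 9*h + 14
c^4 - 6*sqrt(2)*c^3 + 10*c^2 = c^2*(c - 5*sqrt(2))*(c - sqrt(2))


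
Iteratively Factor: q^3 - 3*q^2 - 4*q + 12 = (q - 2)*(q^2 - q - 6) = (q - 2)*(q + 2)*(q - 3)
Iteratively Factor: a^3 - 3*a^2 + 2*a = (a)*(a^2 - 3*a + 2) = a*(a - 2)*(a - 1)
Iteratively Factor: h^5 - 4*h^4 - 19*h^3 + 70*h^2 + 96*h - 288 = (h - 2)*(h^4 - 2*h^3 - 23*h^2 + 24*h + 144) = (h - 4)*(h - 2)*(h^3 + 2*h^2 - 15*h - 36) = (h - 4)*(h - 2)*(h + 3)*(h^2 - h - 12) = (h - 4)*(h - 2)*(h + 3)^2*(h - 4)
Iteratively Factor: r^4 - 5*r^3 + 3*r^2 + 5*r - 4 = (r - 4)*(r^3 - r^2 - r + 1) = (r - 4)*(r + 1)*(r^2 - 2*r + 1) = (r - 4)*(r - 1)*(r + 1)*(r - 1)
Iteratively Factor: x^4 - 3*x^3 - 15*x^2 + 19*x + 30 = (x + 3)*(x^3 - 6*x^2 + 3*x + 10) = (x - 5)*(x + 3)*(x^2 - x - 2) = (x - 5)*(x - 2)*(x + 3)*(x + 1)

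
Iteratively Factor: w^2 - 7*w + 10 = (w - 5)*(w - 2)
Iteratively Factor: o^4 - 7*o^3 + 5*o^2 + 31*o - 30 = (o - 5)*(o^3 - 2*o^2 - 5*o + 6) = (o - 5)*(o - 3)*(o^2 + o - 2) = (o - 5)*(o - 3)*(o - 1)*(o + 2)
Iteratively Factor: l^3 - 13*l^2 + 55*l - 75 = (l - 5)*(l^2 - 8*l + 15) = (l - 5)^2*(l - 3)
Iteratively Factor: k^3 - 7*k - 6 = (k + 1)*(k^2 - k - 6) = (k + 1)*(k + 2)*(k - 3)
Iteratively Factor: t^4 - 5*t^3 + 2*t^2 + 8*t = (t - 2)*(t^3 - 3*t^2 - 4*t) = t*(t - 2)*(t^2 - 3*t - 4) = t*(t - 4)*(t - 2)*(t + 1)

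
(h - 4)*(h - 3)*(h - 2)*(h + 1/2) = h^4 - 17*h^3/2 + 43*h^2/2 - 11*h - 12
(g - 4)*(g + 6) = g^2 + 2*g - 24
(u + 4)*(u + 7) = u^2 + 11*u + 28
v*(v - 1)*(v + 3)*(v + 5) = v^4 + 7*v^3 + 7*v^2 - 15*v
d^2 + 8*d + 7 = (d + 1)*(d + 7)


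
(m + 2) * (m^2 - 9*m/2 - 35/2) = m^3 - 5*m^2/2 - 53*m/2 - 35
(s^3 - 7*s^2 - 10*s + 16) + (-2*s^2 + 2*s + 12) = s^3 - 9*s^2 - 8*s + 28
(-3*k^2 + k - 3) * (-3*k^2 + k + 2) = 9*k^4 - 6*k^3 + 4*k^2 - k - 6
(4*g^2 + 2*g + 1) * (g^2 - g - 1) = 4*g^4 - 2*g^3 - 5*g^2 - 3*g - 1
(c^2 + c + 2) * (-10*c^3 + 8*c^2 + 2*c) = -10*c^5 - 2*c^4 - 10*c^3 + 18*c^2 + 4*c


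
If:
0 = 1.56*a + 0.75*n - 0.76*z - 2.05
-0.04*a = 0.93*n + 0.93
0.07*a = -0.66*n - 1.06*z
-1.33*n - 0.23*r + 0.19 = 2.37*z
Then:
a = 2.10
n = -1.09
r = 1.57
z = 0.54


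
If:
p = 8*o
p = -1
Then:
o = -1/8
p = -1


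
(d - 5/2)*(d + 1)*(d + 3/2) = d^3 - 19*d/4 - 15/4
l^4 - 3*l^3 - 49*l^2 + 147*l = l*(l - 7)*(l - 3)*(l + 7)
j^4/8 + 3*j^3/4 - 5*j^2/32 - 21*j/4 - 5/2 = (j/4 + 1)*(j/2 + 1/4)*(j - 5/2)*(j + 4)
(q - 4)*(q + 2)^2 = q^3 - 12*q - 16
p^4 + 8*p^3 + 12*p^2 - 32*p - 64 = (p - 2)*(p + 2)*(p + 4)^2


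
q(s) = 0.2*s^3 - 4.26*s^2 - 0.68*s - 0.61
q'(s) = 0.6*s^2 - 8.52*s - 0.68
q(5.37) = -96.14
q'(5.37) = -29.13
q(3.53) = -47.30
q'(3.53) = -23.28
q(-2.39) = -26.05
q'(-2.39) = 23.11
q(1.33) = -8.58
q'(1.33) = -10.95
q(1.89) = -15.76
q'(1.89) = -14.64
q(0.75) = -3.43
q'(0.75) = -6.73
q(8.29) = -185.07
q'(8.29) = -30.08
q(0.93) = -4.77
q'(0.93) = -8.08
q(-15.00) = -1623.91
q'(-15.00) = 262.12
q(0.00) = -0.61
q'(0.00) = -0.68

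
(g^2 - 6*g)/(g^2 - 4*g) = (g - 6)/(g - 4)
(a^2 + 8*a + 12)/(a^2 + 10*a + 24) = (a + 2)/(a + 4)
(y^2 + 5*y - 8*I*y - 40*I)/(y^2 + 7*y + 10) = (y - 8*I)/(y + 2)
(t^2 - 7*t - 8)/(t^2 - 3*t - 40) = (t + 1)/(t + 5)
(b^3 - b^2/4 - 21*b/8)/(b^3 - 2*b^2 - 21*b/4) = (4*b - 7)/(2*(2*b - 7))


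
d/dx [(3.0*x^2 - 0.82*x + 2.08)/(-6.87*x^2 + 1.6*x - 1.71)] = (-0.833399999999999*x^2 + 18.3192*x - 1.9258)/(47.1969*x^4 - 21.984*x^3 + 26.0554*x^2 - 5.472*x + 2.9241)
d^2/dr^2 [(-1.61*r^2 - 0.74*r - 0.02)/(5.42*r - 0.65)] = (-7.105427357601e-15*r - 7.749546)/(159.220088*r^3 - 57.28398*r^2 + 6.86985*r - 0.274625)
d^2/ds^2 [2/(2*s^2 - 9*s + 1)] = 4*(-4*s^2 + 18*s + (4*s - 9)^2 - 2)/(2*s^2 - 9*s + 1)^3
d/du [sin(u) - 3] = cos(u)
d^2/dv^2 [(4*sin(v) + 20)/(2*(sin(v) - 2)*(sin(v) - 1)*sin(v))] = 4*(-2*sin(v)^3 - 20*sin(v)^2 + 65*sin(v) - 17 - 85/sin(v) + 70/sin(v)^2 - 20/sin(v)^3)/((sin(v) - 2)^3*(sin(v) - 1)^2)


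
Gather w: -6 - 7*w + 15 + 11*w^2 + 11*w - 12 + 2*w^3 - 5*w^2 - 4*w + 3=2*w^3 + 6*w^2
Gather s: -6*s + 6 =6 - 6*s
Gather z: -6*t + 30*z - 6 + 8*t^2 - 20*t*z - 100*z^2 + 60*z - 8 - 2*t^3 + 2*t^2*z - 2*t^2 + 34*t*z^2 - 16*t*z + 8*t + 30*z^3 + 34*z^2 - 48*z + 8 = -2*t^3 + 6*t^2 + 2*t + 30*z^3 + z^2*(34*t - 66) + z*(2*t^2 - 36*t + 42) - 6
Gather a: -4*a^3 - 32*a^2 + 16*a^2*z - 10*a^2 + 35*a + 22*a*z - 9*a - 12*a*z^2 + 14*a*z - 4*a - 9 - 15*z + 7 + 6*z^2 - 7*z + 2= -4*a^3 + a^2*(16*z - 42) + a*(-12*z^2 + 36*z + 22) + 6*z^2 - 22*z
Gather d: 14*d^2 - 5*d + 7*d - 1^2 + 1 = 14*d^2 + 2*d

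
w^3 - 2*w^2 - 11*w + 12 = (w - 4)*(w - 1)*(w + 3)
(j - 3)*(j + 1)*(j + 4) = j^3 + 2*j^2 - 11*j - 12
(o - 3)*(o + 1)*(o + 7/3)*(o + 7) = o^4 + 22*o^3/3 - 16*o^2/3 - 182*o/3 - 49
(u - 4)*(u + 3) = u^2 - u - 12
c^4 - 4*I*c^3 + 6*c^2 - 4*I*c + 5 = (c - 5*I)*(c + I)*(-I*c + 1)*(I*c + 1)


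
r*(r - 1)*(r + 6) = r^3 + 5*r^2 - 6*r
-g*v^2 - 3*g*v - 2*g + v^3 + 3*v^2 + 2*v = (-g + v)*(v + 1)*(v + 2)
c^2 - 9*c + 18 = (c - 6)*(c - 3)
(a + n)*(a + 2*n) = a^2 + 3*a*n + 2*n^2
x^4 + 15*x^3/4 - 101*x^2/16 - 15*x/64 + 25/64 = (x - 5/4)*(x - 1/4)*(x + 1/4)*(x + 5)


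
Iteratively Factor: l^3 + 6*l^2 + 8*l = (l + 4)*(l^2 + 2*l) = (l + 2)*(l + 4)*(l)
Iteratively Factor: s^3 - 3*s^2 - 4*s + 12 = (s - 3)*(s^2 - 4) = (s - 3)*(s + 2)*(s - 2)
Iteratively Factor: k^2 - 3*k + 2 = (k - 1)*(k - 2)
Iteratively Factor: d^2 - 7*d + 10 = (d - 2)*(d - 5)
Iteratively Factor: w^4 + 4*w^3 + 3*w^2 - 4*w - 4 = (w + 2)*(w^3 + 2*w^2 - w - 2) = (w - 1)*(w + 2)*(w^2 + 3*w + 2) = (w - 1)*(w + 2)^2*(w + 1)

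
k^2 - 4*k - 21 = (k - 7)*(k + 3)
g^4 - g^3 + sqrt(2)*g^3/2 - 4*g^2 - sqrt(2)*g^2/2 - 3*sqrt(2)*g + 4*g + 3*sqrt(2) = (g - 1)*(g - 3*sqrt(2)/2)*(g + sqrt(2))^2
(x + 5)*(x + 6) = x^2 + 11*x + 30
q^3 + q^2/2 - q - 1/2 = (q - 1)*(q + 1/2)*(q + 1)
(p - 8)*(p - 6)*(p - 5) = p^3 - 19*p^2 + 118*p - 240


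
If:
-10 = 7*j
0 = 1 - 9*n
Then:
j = -10/7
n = 1/9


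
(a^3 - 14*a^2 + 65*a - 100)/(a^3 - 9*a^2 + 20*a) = (a - 5)/a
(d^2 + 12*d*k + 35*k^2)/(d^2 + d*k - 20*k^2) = (d + 7*k)/(d - 4*k)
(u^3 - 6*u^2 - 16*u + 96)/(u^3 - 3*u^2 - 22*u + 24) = (u - 4)/(u - 1)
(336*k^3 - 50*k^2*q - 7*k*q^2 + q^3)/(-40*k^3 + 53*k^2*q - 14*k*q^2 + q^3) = (-42*k^2 + k*q + q^2)/(5*k^2 - 6*k*q + q^2)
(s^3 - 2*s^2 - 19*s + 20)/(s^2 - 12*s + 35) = (s^2 + 3*s - 4)/(s - 7)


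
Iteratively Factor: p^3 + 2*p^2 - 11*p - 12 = (p + 4)*(p^2 - 2*p - 3) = (p + 1)*(p + 4)*(p - 3)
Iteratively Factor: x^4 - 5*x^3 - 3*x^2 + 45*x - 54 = (x - 2)*(x^3 - 3*x^2 - 9*x + 27) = (x - 3)*(x - 2)*(x^2 - 9) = (x - 3)^2*(x - 2)*(x + 3)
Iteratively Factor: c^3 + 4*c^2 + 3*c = (c + 1)*(c^2 + 3*c) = c*(c + 1)*(c + 3)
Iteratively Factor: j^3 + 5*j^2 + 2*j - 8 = (j - 1)*(j^2 + 6*j + 8) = (j - 1)*(j + 4)*(j + 2)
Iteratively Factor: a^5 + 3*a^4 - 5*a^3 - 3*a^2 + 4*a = (a)*(a^4 + 3*a^3 - 5*a^2 - 3*a + 4) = a*(a + 4)*(a^3 - a^2 - a + 1) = a*(a - 1)*(a + 4)*(a^2 - 1) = a*(a - 1)*(a + 1)*(a + 4)*(a - 1)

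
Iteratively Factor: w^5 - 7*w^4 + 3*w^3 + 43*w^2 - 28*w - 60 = (w + 1)*(w^4 - 8*w^3 + 11*w^2 + 32*w - 60) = (w - 3)*(w + 1)*(w^3 - 5*w^2 - 4*w + 20) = (w - 3)*(w - 2)*(w + 1)*(w^2 - 3*w - 10) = (w - 5)*(w - 3)*(w - 2)*(w + 1)*(w + 2)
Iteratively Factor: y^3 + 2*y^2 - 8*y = (y + 4)*(y^2 - 2*y) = (y - 2)*(y + 4)*(y)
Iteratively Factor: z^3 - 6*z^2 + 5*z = (z)*(z^2 - 6*z + 5) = z*(z - 1)*(z - 5)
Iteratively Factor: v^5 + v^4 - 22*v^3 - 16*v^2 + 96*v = (v - 2)*(v^4 + 3*v^3 - 16*v^2 - 48*v) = (v - 2)*(v + 4)*(v^3 - v^2 - 12*v) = v*(v - 2)*(v + 4)*(v^2 - v - 12) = v*(v - 2)*(v + 3)*(v + 4)*(v - 4)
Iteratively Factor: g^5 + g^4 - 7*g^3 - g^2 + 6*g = (g - 1)*(g^4 + 2*g^3 - 5*g^2 - 6*g) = (g - 1)*(g + 1)*(g^3 + g^2 - 6*g) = g*(g - 1)*(g + 1)*(g^2 + g - 6) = g*(g - 2)*(g - 1)*(g + 1)*(g + 3)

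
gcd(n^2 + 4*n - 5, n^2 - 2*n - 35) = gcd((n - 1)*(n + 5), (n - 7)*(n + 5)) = n + 5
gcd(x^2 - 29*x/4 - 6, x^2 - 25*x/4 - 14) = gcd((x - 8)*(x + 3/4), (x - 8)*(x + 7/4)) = x - 8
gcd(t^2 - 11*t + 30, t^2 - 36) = t - 6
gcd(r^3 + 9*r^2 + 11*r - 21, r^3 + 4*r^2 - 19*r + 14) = r^2 + 6*r - 7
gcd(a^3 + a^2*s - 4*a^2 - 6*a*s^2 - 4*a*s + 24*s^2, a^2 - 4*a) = a - 4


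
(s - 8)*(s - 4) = s^2 - 12*s + 32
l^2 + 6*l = l*(l + 6)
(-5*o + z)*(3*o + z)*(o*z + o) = -15*o^3*z - 15*o^3 - 2*o^2*z^2 - 2*o^2*z + o*z^3 + o*z^2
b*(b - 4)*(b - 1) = b^3 - 5*b^2 + 4*b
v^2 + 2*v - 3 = (v - 1)*(v + 3)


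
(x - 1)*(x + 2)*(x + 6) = x^3 + 7*x^2 + 4*x - 12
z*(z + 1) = z^2 + z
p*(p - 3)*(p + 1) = p^3 - 2*p^2 - 3*p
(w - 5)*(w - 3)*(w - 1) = w^3 - 9*w^2 + 23*w - 15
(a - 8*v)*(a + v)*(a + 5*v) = a^3 - 2*a^2*v - 43*a*v^2 - 40*v^3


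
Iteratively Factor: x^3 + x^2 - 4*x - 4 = (x + 2)*(x^2 - x - 2) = (x - 2)*(x + 2)*(x + 1)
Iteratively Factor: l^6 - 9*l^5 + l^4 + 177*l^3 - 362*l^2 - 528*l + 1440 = (l - 4)*(l^5 - 5*l^4 - 19*l^3 + 101*l^2 + 42*l - 360) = (l - 5)*(l - 4)*(l^4 - 19*l^2 + 6*l + 72) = (l - 5)*(l - 4)*(l - 3)*(l^3 + 3*l^2 - 10*l - 24) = (l - 5)*(l - 4)*(l - 3)*(l + 2)*(l^2 + l - 12) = (l - 5)*(l - 4)*(l - 3)*(l + 2)*(l + 4)*(l - 3)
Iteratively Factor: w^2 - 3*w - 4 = (w + 1)*(w - 4)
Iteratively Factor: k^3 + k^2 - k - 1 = (k + 1)*(k^2 - 1) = (k - 1)*(k + 1)*(k + 1)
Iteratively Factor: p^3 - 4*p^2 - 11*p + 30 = (p + 3)*(p^2 - 7*p + 10) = (p - 2)*(p + 3)*(p - 5)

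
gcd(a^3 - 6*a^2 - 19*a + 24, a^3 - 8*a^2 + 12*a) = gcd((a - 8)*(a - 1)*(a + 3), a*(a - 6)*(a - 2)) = 1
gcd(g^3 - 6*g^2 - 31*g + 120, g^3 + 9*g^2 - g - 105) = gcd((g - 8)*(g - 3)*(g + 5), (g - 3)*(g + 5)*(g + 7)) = g^2 + 2*g - 15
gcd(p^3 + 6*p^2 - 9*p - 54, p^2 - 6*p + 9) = p - 3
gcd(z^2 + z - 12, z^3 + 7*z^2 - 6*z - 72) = z^2 + z - 12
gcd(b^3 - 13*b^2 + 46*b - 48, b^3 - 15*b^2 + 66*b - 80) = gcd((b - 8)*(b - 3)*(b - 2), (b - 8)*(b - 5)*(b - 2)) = b^2 - 10*b + 16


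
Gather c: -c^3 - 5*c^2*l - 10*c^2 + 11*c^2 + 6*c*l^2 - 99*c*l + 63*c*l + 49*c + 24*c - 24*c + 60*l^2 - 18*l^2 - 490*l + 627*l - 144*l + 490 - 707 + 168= -c^3 + c^2*(1 - 5*l) + c*(6*l^2 - 36*l + 49) + 42*l^2 - 7*l - 49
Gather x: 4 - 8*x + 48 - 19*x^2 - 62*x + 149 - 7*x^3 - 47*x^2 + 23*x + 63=-7*x^3 - 66*x^2 - 47*x + 264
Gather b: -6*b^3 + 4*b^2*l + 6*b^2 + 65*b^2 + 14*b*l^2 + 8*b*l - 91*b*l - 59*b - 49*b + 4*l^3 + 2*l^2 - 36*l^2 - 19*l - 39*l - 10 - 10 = -6*b^3 + b^2*(4*l + 71) + b*(14*l^2 - 83*l - 108) + 4*l^3 - 34*l^2 - 58*l - 20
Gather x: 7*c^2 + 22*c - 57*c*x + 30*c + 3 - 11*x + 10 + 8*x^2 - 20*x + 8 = 7*c^2 + 52*c + 8*x^2 + x*(-57*c - 31) + 21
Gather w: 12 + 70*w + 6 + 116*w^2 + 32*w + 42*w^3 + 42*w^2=42*w^3 + 158*w^2 + 102*w + 18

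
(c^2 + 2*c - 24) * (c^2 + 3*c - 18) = c^4 + 5*c^3 - 36*c^2 - 108*c + 432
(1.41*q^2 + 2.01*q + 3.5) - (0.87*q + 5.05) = 1.41*q^2 + 1.14*q - 1.55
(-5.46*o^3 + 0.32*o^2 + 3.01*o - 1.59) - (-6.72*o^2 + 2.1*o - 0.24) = -5.46*o^3 + 7.04*o^2 + 0.91*o - 1.35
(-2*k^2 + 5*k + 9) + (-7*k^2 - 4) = -9*k^2 + 5*k + 5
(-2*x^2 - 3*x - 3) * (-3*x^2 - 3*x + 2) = 6*x^4 + 15*x^3 + 14*x^2 + 3*x - 6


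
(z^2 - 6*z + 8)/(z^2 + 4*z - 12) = (z - 4)/(z + 6)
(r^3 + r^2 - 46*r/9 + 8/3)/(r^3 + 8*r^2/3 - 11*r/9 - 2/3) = (3*r - 4)/(3*r + 1)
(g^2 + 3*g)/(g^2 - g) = (g + 3)/(g - 1)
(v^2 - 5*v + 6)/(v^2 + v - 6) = (v - 3)/(v + 3)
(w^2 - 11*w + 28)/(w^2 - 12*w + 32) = (w - 7)/(w - 8)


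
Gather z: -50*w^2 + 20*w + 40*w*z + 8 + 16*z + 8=-50*w^2 + 20*w + z*(40*w + 16) + 16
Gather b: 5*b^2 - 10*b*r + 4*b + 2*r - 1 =5*b^2 + b*(4 - 10*r) + 2*r - 1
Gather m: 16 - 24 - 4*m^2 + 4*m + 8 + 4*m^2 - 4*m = 0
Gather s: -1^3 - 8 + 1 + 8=0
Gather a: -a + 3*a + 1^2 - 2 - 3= 2*a - 4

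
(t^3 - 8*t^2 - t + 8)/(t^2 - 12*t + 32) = (t^2 - 1)/(t - 4)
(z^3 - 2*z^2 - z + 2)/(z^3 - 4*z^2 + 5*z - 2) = (z + 1)/(z - 1)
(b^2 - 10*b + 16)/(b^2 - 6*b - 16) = (b - 2)/(b + 2)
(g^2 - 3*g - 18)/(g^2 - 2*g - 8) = (-g^2 + 3*g + 18)/(-g^2 + 2*g + 8)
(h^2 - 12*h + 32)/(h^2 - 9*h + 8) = (h - 4)/(h - 1)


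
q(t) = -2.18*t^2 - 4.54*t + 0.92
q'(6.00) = -30.70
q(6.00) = -104.80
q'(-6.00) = 21.62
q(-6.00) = -50.32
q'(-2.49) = 6.32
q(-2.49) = -1.29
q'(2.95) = -17.40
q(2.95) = -31.44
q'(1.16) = -9.60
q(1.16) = -7.28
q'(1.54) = -11.25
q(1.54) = -11.24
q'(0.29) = -5.80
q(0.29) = -0.58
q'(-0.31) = -3.19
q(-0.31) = 2.12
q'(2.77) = -16.62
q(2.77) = -28.38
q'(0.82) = -8.12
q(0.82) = -4.27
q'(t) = -4.36*t - 4.54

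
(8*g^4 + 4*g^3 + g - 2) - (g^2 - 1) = 8*g^4 + 4*g^3 - g^2 + g - 1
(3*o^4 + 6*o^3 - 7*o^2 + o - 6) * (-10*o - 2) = -30*o^5 - 66*o^4 + 58*o^3 + 4*o^2 + 58*o + 12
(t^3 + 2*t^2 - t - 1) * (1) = t^3 + 2*t^2 - t - 1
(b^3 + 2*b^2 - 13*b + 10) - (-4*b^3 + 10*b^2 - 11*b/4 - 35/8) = 5*b^3 - 8*b^2 - 41*b/4 + 115/8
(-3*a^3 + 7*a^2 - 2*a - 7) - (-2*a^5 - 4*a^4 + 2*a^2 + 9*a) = 2*a^5 + 4*a^4 - 3*a^3 + 5*a^2 - 11*a - 7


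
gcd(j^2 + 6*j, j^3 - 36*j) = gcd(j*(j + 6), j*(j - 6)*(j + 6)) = j^2 + 6*j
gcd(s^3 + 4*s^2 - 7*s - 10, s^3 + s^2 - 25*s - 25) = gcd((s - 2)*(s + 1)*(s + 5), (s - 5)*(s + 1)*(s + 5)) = s^2 + 6*s + 5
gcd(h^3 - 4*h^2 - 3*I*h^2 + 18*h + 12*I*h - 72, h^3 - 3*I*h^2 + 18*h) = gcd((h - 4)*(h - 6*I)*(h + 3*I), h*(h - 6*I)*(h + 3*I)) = h^2 - 3*I*h + 18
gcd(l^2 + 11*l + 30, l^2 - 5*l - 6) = 1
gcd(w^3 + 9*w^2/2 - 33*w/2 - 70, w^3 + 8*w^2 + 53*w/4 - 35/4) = w^2 + 17*w/2 + 35/2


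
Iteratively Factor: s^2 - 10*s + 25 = (s - 5)*(s - 5)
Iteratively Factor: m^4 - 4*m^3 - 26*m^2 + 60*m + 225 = (m + 3)*(m^3 - 7*m^2 - 5*m + 75) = (m + 3)^2*(m^2 - 10*m + 25) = (m - 5)*(m + 3)^2*(m - 5)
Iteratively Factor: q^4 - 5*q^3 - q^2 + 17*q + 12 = (q - 4)*(q^3 - q^2 - 5*q - 3) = (q - 4)*(q + 1)*(q^2 - 2*q - 3) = (q - 4)*(q + 1)^2*(q - 3)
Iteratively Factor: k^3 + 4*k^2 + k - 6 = (k + 2)*(k^2 + 2*k - 3) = (k - 1)*(k + 2)*(k + 3)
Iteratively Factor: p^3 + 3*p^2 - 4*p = (p + 4)*(p^2 - p) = (p - 1)*(p + 4)*(p)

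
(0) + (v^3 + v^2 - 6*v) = v^3 + v^2 - 6*v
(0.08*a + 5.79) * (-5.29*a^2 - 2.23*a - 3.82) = -0.4232*a^3 - 30.8075*a^2 - 13.2173*a - 22.1178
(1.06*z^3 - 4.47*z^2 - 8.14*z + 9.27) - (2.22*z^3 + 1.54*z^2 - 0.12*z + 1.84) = -1.16*z^3 - 6.01*z^2 - 8.02*z + 7.43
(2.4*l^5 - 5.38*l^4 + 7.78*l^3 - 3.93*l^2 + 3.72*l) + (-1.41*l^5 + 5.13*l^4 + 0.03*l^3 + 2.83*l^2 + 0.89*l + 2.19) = 0.99*l^5 - 0.25*l^4 + 7.81*l^3 - 1.1*l^2 + 4.61*l + 2.19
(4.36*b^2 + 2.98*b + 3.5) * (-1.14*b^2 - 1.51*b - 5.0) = -4.9704*b^4 - 9.9808*b^3 - 30.2898*b^2 - 20.185*b - 17.5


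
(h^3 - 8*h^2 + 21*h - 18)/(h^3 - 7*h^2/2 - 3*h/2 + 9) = 2*(h - 3)/(2*h + 3)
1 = 1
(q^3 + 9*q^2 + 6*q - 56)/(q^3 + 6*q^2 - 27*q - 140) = (q - 2)/(q - 5)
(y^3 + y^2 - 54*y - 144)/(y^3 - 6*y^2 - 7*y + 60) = (y^2 - 2*y - 48)/(y^2 - 9*y + 20)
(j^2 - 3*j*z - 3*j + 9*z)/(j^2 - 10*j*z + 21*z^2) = (3 - j)/(-j + 7*z)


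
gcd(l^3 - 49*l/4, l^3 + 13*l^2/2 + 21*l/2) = l^2 + 7*l/2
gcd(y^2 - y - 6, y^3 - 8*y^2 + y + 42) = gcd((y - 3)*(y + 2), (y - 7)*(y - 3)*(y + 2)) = y^2 - y - 6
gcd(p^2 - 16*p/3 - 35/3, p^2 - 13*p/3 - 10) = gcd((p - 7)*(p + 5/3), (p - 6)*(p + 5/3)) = p + 5/3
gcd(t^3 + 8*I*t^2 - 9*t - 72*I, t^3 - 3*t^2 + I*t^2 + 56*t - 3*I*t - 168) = t^2 + t*(-3 + 8*I) - 24*I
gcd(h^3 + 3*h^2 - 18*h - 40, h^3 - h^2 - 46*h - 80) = h^2 + 7*h + 10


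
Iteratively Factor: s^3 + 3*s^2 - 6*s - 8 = (s + 4)*(s^2 - s - 2) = (s + 1)*(s + 4)*(s - 2)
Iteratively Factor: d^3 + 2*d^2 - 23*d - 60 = (d - 5)*(d^2 + 7*d + 12) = (d - 5)*(d + 4)*(d + 3)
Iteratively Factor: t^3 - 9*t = (t + 3)*(t^2 - 3*t) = (t - 3)*(t + 3)*(t)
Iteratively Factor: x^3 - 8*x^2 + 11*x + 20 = (x - 5)*(x^2 - 3*x - 4) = (x - 5)*(x - 4)*(x + 1)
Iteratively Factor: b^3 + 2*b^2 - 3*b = (b + 3)*(b^2 - b) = (b - 1)*(b + 3)*(b)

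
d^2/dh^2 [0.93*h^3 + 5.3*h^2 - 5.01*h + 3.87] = 5.58*h + 10.6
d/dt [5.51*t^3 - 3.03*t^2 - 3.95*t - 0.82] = 16.53*t^2 - 6.06*t - 3.95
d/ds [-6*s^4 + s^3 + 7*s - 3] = -24*s^3 + 3*s^2 + 7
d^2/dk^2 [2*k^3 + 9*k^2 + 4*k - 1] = 12*k + 18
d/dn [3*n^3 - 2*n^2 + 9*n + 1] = 9*n^2 - 4*n + 9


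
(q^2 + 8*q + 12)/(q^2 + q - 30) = (q + 2)/(q - 5)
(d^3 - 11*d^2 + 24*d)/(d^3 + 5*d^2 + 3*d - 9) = d*(d^2 - 11*d + 24)/(d^3 + 5*d^2 + 3*d - 9)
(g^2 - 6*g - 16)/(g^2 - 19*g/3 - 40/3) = 3*(g + 2)/(3*g + 5)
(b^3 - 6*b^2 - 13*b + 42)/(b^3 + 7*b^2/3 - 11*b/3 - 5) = 3*(b^2 - 9*b + 14)/(3*b^2 - 2*b - 5)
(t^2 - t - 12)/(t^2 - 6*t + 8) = (t + 3)/(t - 2)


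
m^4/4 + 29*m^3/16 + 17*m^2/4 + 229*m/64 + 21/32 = (m/4 + 1/2)*(m + 1/4)*(m + 3/2)*(m + 7/2)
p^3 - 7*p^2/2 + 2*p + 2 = (p - 2)^2*(p + 1/2)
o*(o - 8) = o^2 - 8*o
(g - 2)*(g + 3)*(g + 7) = g^3 + 8*g^2 + g - 42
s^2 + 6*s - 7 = (s - 1)*(s + 7)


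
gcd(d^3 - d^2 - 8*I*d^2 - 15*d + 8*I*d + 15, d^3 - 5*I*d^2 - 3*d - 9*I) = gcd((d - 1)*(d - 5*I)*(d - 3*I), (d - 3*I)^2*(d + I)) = d - 3*I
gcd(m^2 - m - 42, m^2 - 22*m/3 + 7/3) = m - 7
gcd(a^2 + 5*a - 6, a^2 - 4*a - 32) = 1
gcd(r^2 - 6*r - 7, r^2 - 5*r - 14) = r - 7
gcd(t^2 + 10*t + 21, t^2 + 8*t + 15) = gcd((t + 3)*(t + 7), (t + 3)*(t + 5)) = t + 3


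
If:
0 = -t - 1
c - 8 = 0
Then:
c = 8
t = -1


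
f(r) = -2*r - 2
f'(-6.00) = -2.00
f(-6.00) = 10.00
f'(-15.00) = -2.00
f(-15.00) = 28.00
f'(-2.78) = -2.00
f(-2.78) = 3.56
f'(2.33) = -2.00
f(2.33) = -6.66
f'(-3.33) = -2.00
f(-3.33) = 4.66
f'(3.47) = -2.00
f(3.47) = -8.94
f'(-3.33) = -2.00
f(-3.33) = 4.66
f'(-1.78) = -2.00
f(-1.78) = 1.56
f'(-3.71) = -2.00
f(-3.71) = 5.42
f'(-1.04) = -2.00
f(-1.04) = 0.08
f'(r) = -2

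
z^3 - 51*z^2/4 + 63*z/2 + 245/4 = (z - 7)^2*(z + 5/4)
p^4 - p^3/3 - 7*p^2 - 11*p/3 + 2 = (p - 3)*(p - 1/3)*(p + 1)*(p + 2)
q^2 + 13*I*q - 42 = (q + 6*I)*(q + 7*I)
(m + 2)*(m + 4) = m^2 + 6*m + 8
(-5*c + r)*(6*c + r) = -30*c^2 + c*r + r^2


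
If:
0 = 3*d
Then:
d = 0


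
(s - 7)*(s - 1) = s^2 - 8*s + 7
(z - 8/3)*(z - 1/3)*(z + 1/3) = z^3 - 8*z^2/3 - z/9 + 8/27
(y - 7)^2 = y^2 - 14*y + 49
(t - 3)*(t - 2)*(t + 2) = t^3 - 3*t^2 - 4*t + 12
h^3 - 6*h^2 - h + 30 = (h - 5)*(h - 3)*(h + 2)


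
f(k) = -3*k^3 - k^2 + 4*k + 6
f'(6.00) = -332.00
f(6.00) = -654.00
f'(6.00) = -332.00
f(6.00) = -654.00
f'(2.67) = -65.50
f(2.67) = -47.55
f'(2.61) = -62.53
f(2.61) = -43.71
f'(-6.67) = -383.06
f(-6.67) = 825.05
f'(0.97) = -6.41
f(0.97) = 6.20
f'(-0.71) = 0.88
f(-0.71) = 3.73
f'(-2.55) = -49.42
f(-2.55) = 39.04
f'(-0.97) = -2.53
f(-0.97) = 3.92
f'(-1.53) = -14.01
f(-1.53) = 8.28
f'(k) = -9*k^2 - 2*k + 4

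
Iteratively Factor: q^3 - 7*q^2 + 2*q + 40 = (q - 4)*(q^2 - 3*q - 10) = (q - 5)*(q - 4)*(q + 2)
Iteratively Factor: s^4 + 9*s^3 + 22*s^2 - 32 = (s + 4)*(s^3 + 5*s^2 + 2*s - 8) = (s - 1)*(s + 4)*(s^2 + 6*s + 8) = (s - 1)*(s + 2)*(s + 4)*(s + 4)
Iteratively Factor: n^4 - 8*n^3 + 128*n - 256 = (n - 4)*(n^3 - 4*n^2 - 16*n + 64) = (n - 4)^2*(n^2 - 16) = (n - 4)^3*(n + 4)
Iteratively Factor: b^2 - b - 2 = (b + 1)*(b - 2)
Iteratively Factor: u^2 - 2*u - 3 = (u + 1)*(u - 3)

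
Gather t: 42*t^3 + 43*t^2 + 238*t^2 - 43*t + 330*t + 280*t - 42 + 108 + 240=42*t^3 + 281*t^2 + 567*t + 306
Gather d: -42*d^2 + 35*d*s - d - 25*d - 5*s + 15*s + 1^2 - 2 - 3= -42*d^2 + d*(35*s - 26) + 10*s - 4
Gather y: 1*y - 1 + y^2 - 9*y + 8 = y^2 - 8*y + 7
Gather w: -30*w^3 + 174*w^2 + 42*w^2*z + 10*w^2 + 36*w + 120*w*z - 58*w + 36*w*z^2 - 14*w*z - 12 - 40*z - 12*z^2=-30*w^3 + w^2*(42*z + 184) + w*(36*z^2 + 106*z - 22) - 12*z^2 - 40*z - 12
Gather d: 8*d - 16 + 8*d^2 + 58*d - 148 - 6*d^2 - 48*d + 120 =2*d^2 + 18*d - 44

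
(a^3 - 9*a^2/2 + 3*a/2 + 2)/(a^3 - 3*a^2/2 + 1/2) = (a - 4)/(a - 1)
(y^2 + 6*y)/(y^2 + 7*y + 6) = y/(y + 1)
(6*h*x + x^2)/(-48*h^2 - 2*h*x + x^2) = x/(-8*h + x)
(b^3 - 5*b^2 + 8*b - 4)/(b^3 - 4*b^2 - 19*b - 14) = (-b^3 + 5*b^2 - 8*b + 4)/(-b^3 + 4*b^2 + 19*b + 14)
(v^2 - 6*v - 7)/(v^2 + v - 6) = (v^2 - 6*v - 7)/(v^2 + v - 6)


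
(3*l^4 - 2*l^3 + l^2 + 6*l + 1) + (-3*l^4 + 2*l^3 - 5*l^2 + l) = -4*l^2 + 7*l + 1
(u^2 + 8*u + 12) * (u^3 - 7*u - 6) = u^5 + 8*u^4 + 5*u^3 - 62*u^2 - 132*u - 72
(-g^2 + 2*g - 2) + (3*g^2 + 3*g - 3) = 2*g^2 + 5*g - 5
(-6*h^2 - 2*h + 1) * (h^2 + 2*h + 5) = -6*h^4 - 14*h^3 - 33*h^2 - 8*h + 5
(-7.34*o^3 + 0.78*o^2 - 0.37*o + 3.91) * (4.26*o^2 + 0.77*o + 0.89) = -31.2684*o^5 - 2.329*o^4 - 7.5082*o^3 + 17.0659*o^2 + 2.6814*o + 3.4799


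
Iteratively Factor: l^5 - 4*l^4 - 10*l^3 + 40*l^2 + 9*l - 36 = (l - 1)*(l^4 - 3*l^3 - 13*l^2 + 27*l + 36) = (l - 3)*(l - 1)*(l^3 - 13*l - 12) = (l - 3)*(l - 1)*(l + 3)*(l^2 - 3*l - 4) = (l - 4)*(l - 3)*(l - 1)*(l + 3)*(l + 1)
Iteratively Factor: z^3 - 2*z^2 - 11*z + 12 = (z + 3)*(z^2 - 5*z + 4) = (z - 4)*(z + 3)*(z - 1)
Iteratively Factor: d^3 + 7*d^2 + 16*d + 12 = (d + 3)*(d^2 + 4*d + 4) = (d + 2)*(d + 3)*(d + 2)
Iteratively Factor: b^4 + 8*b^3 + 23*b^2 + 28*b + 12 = (b + 3)*(b^3 + 5*b^2 + 8*b + 4) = (b + 1)*(b + 3)*(b^2 + 4*b + 4) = (b + 1)*(b + 2)*(b + 3)*(b + 2)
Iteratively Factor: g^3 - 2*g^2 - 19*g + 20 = (g + 4)*(g^2 - 6*g + 5) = (g - 5)*(g + 4)*(g - 1)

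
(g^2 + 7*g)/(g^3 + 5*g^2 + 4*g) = (g + 7)/(g^2 + 5*g + 4)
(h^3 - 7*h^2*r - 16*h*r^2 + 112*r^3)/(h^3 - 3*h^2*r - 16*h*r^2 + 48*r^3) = (-h + 7*r)/(-h + 3*r)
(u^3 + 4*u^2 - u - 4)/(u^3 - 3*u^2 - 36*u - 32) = (u - 1)/(u - 8)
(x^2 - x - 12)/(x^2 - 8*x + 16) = (x + 3)/(x - 4)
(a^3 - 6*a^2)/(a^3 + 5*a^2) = (a - 6)/(a + 5)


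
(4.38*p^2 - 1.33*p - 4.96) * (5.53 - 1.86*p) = -8.1468*p^3 + 26.6952*p^2 + 1.8707*p - 27.4288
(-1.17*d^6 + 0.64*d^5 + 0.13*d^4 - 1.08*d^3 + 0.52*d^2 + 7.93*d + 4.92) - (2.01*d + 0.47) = -1.17*d^6 + 0.64*d^5 + 0.13*d^4 - 1.08*d^3 + 0.52*d^2 + 5.92*d + 4.45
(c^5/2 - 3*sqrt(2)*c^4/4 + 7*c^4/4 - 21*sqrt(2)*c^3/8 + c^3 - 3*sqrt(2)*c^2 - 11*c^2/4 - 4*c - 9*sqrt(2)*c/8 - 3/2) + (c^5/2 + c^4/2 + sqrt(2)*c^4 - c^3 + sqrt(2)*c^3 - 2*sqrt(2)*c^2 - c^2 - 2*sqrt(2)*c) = c^5 + sqrt(2)*c^4/4 + 9*c^4/4 - 13*sqrt(2)*c^3/8 - 5*sqrt(2)*c^2 - 15*c^2/4 - 25*sqrt(2)*c/8 - 4*c - 3/2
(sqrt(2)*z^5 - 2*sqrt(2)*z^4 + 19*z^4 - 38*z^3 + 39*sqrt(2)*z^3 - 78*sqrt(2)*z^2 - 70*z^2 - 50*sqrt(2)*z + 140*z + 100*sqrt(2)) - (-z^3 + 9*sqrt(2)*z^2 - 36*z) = sqrt(2)*z^5 - 2*sqrt(2)*z^4 + 19*z^4 - 37*z^3 + 39*sqrt(2)*z^3 - 87*sqrt(2)*z^2 - 70*z^2 - 50*sqrt(2)*z + 176*z + 100*sqrt(2)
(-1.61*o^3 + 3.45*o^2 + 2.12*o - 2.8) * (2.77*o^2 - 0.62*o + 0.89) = -4.4597*o^5 + 10.5547*o^4 + 2.3005*o^3 - 5.9999*o^2 + 3.6228*o - 2.492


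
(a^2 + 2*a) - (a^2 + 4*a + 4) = -2*a - 4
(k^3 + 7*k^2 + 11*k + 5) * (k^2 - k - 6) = k^5 + 6*k^4 - 2*k^3 - 48*k^2 - 71*k - 30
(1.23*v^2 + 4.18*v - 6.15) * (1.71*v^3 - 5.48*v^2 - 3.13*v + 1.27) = 2.1033*v^5 + 0.407399999999999*v^4 - 37.2728*v^3 + 22.1807*v^2 + 24.5581*v - 7.8105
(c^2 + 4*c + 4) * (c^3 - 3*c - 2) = c^5 + 4*c^4 + c^3 - 14*c^2 - 20*c - 8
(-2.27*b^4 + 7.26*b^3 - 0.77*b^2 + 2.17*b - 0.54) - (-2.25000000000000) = -2.27*b^4 + 7.26*b^3 - 0.77*b^2 + 2.17*b + 1.71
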